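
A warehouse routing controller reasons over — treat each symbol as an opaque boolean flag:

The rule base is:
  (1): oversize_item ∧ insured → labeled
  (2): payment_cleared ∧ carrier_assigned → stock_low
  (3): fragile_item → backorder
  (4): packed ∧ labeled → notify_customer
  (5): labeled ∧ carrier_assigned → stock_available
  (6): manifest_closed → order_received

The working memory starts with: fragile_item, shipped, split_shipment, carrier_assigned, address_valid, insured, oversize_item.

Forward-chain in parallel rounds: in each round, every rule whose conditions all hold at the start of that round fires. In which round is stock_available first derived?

Round 1: (1) [oversize_item ∧ insured → labeled]; (3) [fragile_item → backorder]. New: labeled, backorder.
Round 2: (5) [labeled ∧ carrier_assigned → stock_available]. New: stock_available.
stock_available first appears in round 2.

2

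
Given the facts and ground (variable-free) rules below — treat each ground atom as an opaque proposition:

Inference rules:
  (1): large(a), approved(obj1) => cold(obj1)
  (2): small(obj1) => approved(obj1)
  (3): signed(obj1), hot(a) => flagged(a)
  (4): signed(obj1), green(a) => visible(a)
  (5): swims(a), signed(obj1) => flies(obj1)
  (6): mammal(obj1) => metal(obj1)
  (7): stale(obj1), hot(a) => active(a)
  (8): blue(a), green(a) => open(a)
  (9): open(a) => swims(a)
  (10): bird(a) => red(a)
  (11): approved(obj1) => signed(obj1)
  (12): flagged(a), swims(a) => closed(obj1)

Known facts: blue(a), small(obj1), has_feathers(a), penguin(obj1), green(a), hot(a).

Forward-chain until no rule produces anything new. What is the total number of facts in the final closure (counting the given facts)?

Round 1 fires (2), (8), giving approved(obj1), open(a).
Round 2 fires (9), (11), giving swims(a), signed(obj1).
Round 3 fires (3), (4), (5), giving flagged(a), visible(a), flies(obj1).
Round 4 fires (12), giving closed(obj1).
Closure: {approved(obj1), blue(a), closed(obj1), flagged(a), flies(obj1), green(a), has_feathers(a), hot(a), open(a), penguin(obj1), signed(obj1), small(obj1), swims(a), visible(a)} — 14 facts.

14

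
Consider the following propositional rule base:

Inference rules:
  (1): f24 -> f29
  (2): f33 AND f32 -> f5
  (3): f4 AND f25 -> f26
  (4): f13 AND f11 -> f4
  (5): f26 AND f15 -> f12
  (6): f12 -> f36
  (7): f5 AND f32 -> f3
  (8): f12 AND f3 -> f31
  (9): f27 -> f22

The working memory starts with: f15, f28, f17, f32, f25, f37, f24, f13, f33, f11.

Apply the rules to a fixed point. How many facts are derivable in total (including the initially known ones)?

18

Round 1 — (1), (2), (4), derive f29, f5, f4.
Round 2 — (3), (7), derive f26, f3.
Round 3 — (5), derive f12.
Round 4 — (6), (8), derive f36, f31.
Closure: {f11, f12, f13, f15, f17, f24, f25, f26, f28, f29, f3, f31, f32, f33, f36, f37, f4, f5} — 18 facts.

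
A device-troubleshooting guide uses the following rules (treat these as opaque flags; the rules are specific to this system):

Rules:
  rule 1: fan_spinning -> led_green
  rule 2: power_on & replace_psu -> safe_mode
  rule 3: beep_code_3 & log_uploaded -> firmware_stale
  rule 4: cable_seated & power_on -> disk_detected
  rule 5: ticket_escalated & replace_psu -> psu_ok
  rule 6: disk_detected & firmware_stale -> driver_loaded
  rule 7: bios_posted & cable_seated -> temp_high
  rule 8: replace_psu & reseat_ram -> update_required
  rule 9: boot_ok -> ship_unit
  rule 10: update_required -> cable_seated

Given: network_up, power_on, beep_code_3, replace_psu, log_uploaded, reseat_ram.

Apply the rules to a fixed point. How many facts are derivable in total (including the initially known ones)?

12

Round 1 fires rule 2, rule 3, rule 8, giving safe_mode, firmware_stale, update_required.
Round 2 fires rule 10, giving cable_seated.
Round 3 fires rule 4, giving disk_detected.
Round 4 fires rule 6, giving driver_loaded.
Closure: {beep_code_3, cable_seated, disk_detected, driver_loaded, firmware_stale, log_uploaded, network_up, power_on, replace_psu, reseat_ram, safe_mode, update_required} — 12 facts.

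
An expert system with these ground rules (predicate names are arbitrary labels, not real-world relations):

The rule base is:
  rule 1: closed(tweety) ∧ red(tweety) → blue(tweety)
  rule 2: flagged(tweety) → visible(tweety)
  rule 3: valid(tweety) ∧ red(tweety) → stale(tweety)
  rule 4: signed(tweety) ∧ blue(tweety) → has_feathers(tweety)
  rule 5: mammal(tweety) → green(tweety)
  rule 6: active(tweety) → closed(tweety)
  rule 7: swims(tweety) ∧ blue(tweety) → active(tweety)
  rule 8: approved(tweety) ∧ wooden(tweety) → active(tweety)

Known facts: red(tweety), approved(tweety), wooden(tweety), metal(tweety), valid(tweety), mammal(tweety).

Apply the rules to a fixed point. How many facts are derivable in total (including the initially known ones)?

11

Round 1 fires rule 3, rule 5, rule 8, giving stale(tweety), green(tweety), active(tweety).
Round 2 fires rule 6, giving closed(tweety).
Round 3 fires rule 1, giving blue(tweety).
Closure: {active(tweety), approved(tweety), blue(tweety), closed(tweety), green(tweety), mammal(tweety), metal(tweety), red(tweety), stale(tweety), valid(tweety), wooden(tweety)} — 11 facts.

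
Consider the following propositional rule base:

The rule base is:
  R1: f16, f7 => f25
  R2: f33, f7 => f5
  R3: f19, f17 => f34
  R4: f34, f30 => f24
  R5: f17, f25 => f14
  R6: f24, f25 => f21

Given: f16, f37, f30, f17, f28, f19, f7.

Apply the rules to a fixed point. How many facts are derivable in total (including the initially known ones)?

Round 1 fires R1, R3, giving f25, f34.
Round 2 fires R4, R5, giving f24, f14.
Round 3 fires R6, giving f21.
Closure: {f14, f16, f17, f19, f21, f24, f25, f28, f30, f34, f37, f7} — 12 facts.

12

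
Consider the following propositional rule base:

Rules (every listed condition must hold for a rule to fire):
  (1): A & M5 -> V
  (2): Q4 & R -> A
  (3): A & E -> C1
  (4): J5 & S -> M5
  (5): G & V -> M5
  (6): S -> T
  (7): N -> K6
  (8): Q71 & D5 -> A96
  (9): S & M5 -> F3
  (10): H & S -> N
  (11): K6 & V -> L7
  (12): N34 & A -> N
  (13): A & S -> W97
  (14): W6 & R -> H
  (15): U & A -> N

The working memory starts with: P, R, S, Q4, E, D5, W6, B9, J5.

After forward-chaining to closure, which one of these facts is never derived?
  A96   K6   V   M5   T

A96

Round 1 fires (2), (4), (6), (14), giving A, M5, T, H.
Round 2 fires (1), (3), (9), (10), (13), giving V, C1, F3, N, W97.
Round 3 fires (7), giving K6.
Round 4 fires (11), giving L7.
Derived: M5 (round 1), V (round 2), T (round 1), K6 (round 3). A96 never appears in any round.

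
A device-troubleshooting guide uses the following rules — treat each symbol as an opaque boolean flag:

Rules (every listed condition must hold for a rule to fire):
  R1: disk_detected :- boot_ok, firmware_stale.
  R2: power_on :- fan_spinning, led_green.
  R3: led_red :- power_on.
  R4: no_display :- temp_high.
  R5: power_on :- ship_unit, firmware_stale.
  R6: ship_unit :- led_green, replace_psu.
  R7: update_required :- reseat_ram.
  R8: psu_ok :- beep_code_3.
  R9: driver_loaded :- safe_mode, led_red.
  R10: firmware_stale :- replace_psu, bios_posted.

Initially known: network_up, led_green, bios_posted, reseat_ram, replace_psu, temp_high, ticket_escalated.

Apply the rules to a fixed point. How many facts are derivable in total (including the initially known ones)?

13

Round 1: R4 [no_display :- temp_high.]; R6 [ship_unit :- led_green, replace_psu.]; R7 [update_required :- reseat_ram.]; R10 [firmware_stale :- replace_psu, bios_posted.]. New: no_display, ship_unit, update_required, firmware_stale.
Round 2: R5 [power_on :- ship_unit, firmware_stale.]. New: power_on.
Round 3: R3 [led_red :- power_on.]. New: led_red.
Closure: {bios_posted, firmware_stale, led_green, led_red, network_up, no_display, power_on, replace_psu, reseat_ram, ship_unit, temp_high, ticket_escalated, update_required} — 13 facts.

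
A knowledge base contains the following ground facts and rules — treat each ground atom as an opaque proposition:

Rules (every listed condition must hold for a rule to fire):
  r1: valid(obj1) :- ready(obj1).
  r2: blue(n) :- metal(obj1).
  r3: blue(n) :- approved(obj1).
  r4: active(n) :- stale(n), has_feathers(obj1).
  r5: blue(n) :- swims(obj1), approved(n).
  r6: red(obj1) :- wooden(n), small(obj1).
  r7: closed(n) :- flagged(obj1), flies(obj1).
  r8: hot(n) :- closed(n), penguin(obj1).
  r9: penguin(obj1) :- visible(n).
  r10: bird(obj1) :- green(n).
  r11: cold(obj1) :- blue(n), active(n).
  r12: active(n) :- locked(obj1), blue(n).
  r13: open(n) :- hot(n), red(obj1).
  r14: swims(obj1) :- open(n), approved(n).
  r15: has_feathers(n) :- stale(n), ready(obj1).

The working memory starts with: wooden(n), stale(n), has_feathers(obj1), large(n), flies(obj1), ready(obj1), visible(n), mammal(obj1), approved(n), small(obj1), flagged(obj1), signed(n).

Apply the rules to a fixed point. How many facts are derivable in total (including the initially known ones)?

23

Round 1 fires r1, r4, r6, r7, r9, r15, giving valid(obj1), active(n), red(obj1), closed(n), penguin(obj1), has_feathers(n).
Round 2 fires r8, giving hot(n).
Round 3 fires r13, giving open(n).
Round 4 fires r14, giving swims(obj1).
Round 5 fires r5, giving blue(n).
Round 6 fires r11, giving cold(obj1).
Closure: {active(n), approved(n), blue(n), closed(n), cold(obj1), flagged(obj1), flies(obj1), has_feathers(n), has_feathers(obj1), hot(n), large(n), mammal(obj1), open(n), penguin(obj1), ready(obj1), red(obj1), signed(n), small(obj1), stale(n), swims(obj1), valid(obj1), visible(n), wooden(n)} — 23 facts.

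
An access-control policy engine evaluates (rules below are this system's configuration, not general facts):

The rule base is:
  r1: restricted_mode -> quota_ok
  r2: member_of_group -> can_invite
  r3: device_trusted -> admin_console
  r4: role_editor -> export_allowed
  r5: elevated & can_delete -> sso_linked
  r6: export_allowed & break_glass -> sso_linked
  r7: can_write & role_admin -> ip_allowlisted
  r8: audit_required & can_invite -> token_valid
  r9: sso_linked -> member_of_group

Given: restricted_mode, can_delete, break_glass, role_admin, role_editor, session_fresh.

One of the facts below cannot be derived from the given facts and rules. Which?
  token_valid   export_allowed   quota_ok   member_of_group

token_valid

Round 1: r1 [restricted_mode -> quota_ok]; r4 [role_editor -> export_allowed]. New: quota_ok, export_allowed.
Round 2: r6 [export_allowed & break_glass -> sso_linked]. New: sso_linked.
Round 3: r9 [sso_linked -> member_of_group]. New: member_of_group.
Round 4: r2 [member_of_group -> can_invite]. New: can_invite.
Derived: export_allowed (round 1), member_of_group (round 3), quota_ok (round 1). token_valid never appears in any round.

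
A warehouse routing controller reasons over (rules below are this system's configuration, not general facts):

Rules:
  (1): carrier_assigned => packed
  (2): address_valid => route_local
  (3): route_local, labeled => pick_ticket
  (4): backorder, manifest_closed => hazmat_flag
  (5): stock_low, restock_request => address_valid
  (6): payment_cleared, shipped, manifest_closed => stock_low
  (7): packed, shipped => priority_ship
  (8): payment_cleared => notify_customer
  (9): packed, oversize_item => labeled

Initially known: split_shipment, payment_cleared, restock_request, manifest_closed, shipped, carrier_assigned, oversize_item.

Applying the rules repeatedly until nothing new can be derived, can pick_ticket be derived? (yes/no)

yes

[1] (1) [carrier_assigned => packed]; (6) [payment_cleared, shipped, manifest_closed => stock_low]; (8) [payment_cleared => notify_customer]. ⇒ new: packed, stock_low, notify_customer.
[2] (5) [stock_low, restock_request => address_valid]; (7) [packed, shipped => priority_ship]; (9) [packed, oversize_item => labeled]. ⇒ new: address_valid, priority_ship, labeled.
[3] (2) [address_valid => route_local]. ⇒ new: route_local.
[4] (3) [route_local, labeled => pick_ticket]. ⇒ new: pick_ticket.
pick_ticket appears in round 4, so it is derivable.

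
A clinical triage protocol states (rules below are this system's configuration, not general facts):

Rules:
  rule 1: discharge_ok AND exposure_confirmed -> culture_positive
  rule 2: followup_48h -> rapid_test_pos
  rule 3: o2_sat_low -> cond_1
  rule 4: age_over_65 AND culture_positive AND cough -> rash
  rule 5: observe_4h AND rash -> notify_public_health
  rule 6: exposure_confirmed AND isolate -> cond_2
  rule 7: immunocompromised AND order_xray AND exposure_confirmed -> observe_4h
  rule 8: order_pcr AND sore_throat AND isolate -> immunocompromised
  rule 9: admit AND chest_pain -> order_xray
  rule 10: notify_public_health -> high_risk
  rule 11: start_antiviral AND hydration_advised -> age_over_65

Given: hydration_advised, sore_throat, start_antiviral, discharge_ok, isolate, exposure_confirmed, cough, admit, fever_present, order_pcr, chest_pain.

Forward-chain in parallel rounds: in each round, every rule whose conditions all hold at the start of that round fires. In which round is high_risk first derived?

Round 1 — rule 1, rule 6, rule 8, rule 9, rule 11, derive culture_positive, cond_2, immunocompromised, order_xray, age_over_65.
Round 2 — rule 4, rule 7, derive rash, observe_4h.
Round 3 — rule 5, derive notify_public_health.
Round 4 — rule 10, derive high_risk.
high_risk first appears in round 4.

4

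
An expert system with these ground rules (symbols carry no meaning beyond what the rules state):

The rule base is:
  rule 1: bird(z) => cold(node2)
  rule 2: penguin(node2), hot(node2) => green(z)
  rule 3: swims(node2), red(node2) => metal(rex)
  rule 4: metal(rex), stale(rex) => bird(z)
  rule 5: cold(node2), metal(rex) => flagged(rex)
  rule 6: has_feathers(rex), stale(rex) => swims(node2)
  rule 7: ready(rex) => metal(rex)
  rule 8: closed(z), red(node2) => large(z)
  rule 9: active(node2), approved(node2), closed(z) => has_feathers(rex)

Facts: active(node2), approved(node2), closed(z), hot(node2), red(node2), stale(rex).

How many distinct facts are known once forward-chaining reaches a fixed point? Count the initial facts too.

Round 1 — rule 8, rule 9, derive large(z), has_feathers(rex).
Round 2 — rule 6, derive swims(node2).
Round 3 — rule 3, derive metal(rex).
Round 4 — rule 4, derive bird(z).
Round 5 — rule 1, derive cold(node2).
Round 6 — rule 5, derive flagged(rex).
Closure: {active(node2), approved(node2), bird(z), closed(z), cold(node2), flagged(rex), has_feathers(rex), hot(node2), large(z), metal(rex), red(node2), stale(rex), swims(node2)} — 13 facts.

13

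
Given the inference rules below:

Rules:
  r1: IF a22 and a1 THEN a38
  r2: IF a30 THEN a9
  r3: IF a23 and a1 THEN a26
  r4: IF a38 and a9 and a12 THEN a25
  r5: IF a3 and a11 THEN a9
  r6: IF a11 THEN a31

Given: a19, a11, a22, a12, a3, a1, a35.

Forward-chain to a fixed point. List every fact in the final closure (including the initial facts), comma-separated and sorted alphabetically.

Round 1: r1 [IF a22 and a1 THEN a38]; r5 [IF a3 and a11 THEN a9]; r6 [IF a11 THEN a31]. New: a38, a9, a31.
Round 2: r4 [IF a38 and a9 and a12 THEN a25]. New: a25.

a1, a11, a12, a19, a22, a25, a3, a31, a35, a38, a9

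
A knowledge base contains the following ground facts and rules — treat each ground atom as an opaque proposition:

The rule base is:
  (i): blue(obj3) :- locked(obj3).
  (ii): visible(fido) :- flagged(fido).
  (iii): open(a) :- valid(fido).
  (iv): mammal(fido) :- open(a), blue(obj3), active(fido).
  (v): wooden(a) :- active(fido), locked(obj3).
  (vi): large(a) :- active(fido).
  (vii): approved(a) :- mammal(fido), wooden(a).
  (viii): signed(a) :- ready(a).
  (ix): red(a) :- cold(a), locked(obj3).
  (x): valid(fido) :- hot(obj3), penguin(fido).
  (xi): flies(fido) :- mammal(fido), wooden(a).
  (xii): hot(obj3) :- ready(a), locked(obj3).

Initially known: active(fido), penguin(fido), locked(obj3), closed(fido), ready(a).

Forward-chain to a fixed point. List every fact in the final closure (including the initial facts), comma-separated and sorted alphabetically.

active(fido), approved(a), blue(obj3), closed(fido), flies(fido), hot(obj3), large(a), locked(obj3), mammal(fido), open(a), penguin(fido), ready(a), signed(a), valid(fido), wooden(a)

Round 1 fires (i), (v), (vi), (viii), (xii), giving blue(obj3), wooden(a), large(a), signed(a), hot(obj3).
Round 2 fires (x), giving valid(fido).
Round 3 fires (iii), giving open(a).
Round 4 fires (iv), giving mammal(fido).
Round 5 fires (vii), (xi), giving approved(a), flies(fido).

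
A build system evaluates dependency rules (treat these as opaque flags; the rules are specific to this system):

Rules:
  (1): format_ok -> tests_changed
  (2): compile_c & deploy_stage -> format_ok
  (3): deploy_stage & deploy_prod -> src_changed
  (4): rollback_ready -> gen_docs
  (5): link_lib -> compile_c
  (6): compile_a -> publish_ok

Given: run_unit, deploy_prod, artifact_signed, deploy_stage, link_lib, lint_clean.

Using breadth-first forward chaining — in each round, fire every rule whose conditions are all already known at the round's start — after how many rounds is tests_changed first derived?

3

[1] (3) [deploy_stage & deploy_prod -> src_changed]; (5) [link_lib -> compile_c]. ⇒ new: src_changed, compile_c.
[2] (2) [compile_c & deploy_stage -> format_ok]. ⇒ new: format_ok.
[3] (1) [format_ok -> tests_changed]. ⇒ new: tests_changed.
tests_changed first appears in round 3.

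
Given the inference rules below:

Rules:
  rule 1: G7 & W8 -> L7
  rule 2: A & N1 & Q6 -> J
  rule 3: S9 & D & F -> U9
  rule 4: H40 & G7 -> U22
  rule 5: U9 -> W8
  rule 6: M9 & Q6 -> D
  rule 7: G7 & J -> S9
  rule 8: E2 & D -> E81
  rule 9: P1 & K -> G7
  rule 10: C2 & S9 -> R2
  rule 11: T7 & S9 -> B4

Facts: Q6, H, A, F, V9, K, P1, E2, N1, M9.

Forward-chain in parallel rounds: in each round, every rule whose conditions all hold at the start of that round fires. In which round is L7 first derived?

Round 1 fires rule 2, rule 6, rule 9, giving J, D, G7.
Round 2 fires rule 7, rule 8, giving S9, E81.
Round 3 fires rule 3, giving U9.
Round 4 fires rule 5, giving W8.
Round 5 fires rule 1, giving L7.
L7 first appears in round 5.

5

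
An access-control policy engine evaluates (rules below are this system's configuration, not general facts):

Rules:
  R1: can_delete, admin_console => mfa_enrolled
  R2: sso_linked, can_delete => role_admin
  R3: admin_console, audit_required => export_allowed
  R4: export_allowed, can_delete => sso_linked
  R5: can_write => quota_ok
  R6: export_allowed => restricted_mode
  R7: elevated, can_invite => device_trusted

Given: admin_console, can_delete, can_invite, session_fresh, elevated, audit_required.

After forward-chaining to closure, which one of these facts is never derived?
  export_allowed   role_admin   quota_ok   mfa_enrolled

quota_ok

Round 1 fires R1, R3, R7, giving mfa_enrolled, export_allowed, device_trusted.
Round 2 fires R4, R6, giving sso_linked, restricted_mode.
Round 3 fires R2, giving role_admin.
Derived: export_allowed (round 1), mfa_enrolled (round 1), role_admin (round 3). quota_ok never appears in any round.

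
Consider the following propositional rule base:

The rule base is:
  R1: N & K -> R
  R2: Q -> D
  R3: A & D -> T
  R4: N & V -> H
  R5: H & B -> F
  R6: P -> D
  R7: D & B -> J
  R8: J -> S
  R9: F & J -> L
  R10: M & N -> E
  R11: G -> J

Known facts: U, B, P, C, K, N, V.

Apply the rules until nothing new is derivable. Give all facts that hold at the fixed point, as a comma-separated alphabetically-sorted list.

B, C, D, F, H, J, K, L, N, P, R, S, U, V

Round 1 — R1, R4, R6, derive R, H, D.
Round 2 — R5, R7, derive F, J.
Round 3 — R8, R9, derive S, L.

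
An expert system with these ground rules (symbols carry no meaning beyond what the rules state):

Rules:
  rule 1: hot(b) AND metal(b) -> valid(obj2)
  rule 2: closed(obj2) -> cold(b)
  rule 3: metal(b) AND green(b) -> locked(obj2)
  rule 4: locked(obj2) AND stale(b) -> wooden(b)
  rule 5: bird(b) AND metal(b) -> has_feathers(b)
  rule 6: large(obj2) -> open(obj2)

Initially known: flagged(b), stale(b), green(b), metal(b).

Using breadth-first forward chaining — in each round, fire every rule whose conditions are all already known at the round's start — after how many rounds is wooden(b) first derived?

2

Round 1: rule 3 [metal(b) AND green(b) -> locked(obj2)]. New: locked(obj2).
Round 2: rule 4 [locked(obj2) AND stale(b) -> wooden(b)]. New: wooden(b).
wooden(b) first appears in round 2.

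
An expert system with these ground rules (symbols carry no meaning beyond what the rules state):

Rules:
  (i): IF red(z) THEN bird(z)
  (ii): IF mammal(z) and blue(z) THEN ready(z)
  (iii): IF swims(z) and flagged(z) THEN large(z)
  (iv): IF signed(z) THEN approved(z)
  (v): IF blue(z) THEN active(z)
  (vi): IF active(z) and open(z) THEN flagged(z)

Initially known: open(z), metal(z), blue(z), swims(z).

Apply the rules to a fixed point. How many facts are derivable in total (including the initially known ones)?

Round 1: (v) [IF blue(z) THEN active(z)]. Adds active(z).
Round 2: (vi) [IF active(z) and open(z) THEN flagged(z)]. Adds flagged(z).
Round 3: (iii) [IF swims(z) and flagged(z) THEN large(z)]. Adds large(z).
Closure: {active(z), blue(z), flagged(z), large(z), metal(z), open(z), swims(z)} — 7 facts.

7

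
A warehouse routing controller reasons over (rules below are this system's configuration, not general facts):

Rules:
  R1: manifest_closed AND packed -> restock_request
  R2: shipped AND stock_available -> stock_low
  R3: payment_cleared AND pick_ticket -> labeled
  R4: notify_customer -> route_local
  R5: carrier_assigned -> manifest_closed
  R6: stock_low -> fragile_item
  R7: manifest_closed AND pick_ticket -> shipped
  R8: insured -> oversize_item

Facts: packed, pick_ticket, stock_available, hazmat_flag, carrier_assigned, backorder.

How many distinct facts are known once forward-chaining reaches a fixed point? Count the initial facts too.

11

Round 1: R5 [carrier_assigned -> manifest_closed]. New: manifest_closed.
Round 2: R1 [manifest_closed AND packed -> restock_request]; R7 [manifest_closed AND pick_ticket -> shipped]. New: restock_request, shipped.
Round 3: R2 [shipped AND stock_available -> stock_low]. New: stock_low.
Round 4: R6 [stock_low -> fragile_item]. New: fragile_item.
Closure: {backorder, carrier_assigned, fragile_item, hazmat_flag, manifest_closed, packed, pick_ticket, restock_request, shipped, stock_available, stock_low} — 11 facts.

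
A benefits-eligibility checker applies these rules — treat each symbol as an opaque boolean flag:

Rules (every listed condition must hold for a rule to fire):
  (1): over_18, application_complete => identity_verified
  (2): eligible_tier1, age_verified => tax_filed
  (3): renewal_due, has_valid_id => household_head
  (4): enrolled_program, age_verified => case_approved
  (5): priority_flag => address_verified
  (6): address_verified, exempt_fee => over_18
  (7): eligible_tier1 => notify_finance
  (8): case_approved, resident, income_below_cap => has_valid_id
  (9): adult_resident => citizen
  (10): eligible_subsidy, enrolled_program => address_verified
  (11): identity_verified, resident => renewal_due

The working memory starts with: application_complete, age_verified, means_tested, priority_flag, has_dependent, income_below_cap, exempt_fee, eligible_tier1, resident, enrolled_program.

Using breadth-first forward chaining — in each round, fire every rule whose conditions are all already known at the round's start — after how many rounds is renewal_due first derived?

Round 1: (2) [eligible_tier1, age_verified => tax_filed]; (4) [enrolled_program, age_verified => case_approved]; (5) [priority_flag => address_verified]; (7) [eligible_tier1 => notify_finance]. Adds tax_filed, case_approved, address_verified, notify_finance.
Round 2: (6) [address_verified, exempt_fee => over_18]; (8) [case_approved, resident, income_below_cap => has_valid_id]. Adds over_18, has_valid_id.
Round 3: (1) [over_18, application_complete => identity_verified]. Adds identity_verified.
Round 4: (11) [identity_verified, resident => renewal_due]. Adds renewal_due.
renewal_due first appears in round 4.

4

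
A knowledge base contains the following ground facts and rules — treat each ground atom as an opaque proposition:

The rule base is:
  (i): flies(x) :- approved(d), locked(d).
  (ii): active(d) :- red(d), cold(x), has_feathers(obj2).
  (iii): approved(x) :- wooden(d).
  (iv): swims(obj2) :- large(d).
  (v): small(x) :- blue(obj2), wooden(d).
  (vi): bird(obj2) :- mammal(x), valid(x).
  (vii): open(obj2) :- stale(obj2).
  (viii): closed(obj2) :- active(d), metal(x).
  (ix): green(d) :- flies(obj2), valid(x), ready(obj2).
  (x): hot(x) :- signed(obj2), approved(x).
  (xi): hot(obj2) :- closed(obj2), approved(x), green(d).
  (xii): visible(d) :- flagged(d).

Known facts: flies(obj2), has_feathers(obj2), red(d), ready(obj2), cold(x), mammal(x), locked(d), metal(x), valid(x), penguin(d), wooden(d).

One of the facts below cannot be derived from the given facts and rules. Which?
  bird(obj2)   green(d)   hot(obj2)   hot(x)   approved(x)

Round 1 — (ii), (iii), (vi), (ix), derive active(d), approved(x), bird(obj2), green(d).
Round 2 — (viii), derive closed(obj2).
Round 3 — (xi), derive hot(obj2).
Derived: bird(obj2) (round 1), approved(x) (round 1), hot(obj2) (round 3), green(d) (round 1). hot(x) never appears in any round.

hot(x)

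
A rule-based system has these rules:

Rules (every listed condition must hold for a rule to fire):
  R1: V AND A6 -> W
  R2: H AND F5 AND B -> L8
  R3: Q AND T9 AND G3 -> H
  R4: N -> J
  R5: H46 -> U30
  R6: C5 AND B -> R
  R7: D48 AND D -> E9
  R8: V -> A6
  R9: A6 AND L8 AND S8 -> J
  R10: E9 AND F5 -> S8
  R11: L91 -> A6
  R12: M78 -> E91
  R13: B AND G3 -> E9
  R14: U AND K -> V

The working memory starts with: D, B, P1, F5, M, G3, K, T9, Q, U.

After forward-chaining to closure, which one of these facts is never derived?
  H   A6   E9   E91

E91

Round 1: R3 [Q AND T9 AND G3 -> H]; R13 [B AND G3 -> E9]; R14 [U AND K -> V]. Adds H, E9, V.
Round 2: R2 [H AND F5 AND B -> L8]; R8 [V -> A6]; R10 [E9 AND F5 -> S8]. Adds L8, A6, S8.
Round 3: R1 [V AND A6 -> W]; R9 [A6 AND L8 AND S8 -> J]. Adds W, J.
Derived: A6 (round 2), H (round 1), E9 (round 1). E91 never appears in any round.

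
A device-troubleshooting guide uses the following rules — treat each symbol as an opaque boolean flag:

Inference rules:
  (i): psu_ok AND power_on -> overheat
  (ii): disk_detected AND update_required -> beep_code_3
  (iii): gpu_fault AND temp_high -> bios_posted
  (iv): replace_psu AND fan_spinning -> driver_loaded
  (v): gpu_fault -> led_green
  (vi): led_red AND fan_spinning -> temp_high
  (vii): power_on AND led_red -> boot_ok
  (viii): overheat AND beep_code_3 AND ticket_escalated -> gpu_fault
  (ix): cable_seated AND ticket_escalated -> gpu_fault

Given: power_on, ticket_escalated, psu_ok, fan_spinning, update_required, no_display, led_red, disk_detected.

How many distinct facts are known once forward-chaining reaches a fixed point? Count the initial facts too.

15

[1] (i) [psu_ok AND power_on -> overheat]; (ii) [disk_detected AND update_required -> beep_code_3]; (vi) [led_red AND fan_spinning -> temp_high]; (vii) [power_on AND led_red -> boot_ok]. ⇒ new: overheat, beep_code_3, temp_high, boot_ok.
[2] (viii) [overheat AND beep_code_3 AND ticket_escalated -> gpu_fault]. ⇒ new: gpu_fault.
[3] (iii) [gpu_fault AND temp_high -> bios_posted]; (v) [gpu_fault -> led_green]. ⇒ new: bios_posted, led_green.
Closure: {beep_code_3, bios_posted, boot_ok, disk_detected, fan_spinning, gpu_fault, led_green, led_red, no_display, overheat, power_on, psu_ok, temp_high, ticket_escalated, update_required} — 15 facts.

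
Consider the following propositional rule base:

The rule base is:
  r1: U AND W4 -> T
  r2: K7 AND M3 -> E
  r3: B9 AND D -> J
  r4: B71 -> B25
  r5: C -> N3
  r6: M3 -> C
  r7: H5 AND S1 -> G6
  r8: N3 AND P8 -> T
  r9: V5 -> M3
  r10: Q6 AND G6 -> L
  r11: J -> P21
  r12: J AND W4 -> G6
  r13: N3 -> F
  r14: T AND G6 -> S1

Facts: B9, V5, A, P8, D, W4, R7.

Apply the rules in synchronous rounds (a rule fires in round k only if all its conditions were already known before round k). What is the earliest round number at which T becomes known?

Round 1: r3 [B9 AND D -> J]; r9 [V5 -> M3]. New: J, M3.
Round 2: r6 [M3 -> C]; r11 [J -> P21]; r12 [J AND W4 -> G6]. New: C, P21, G6.
Round 3: r5 [C -> N3]. New: N3.
Round 4: r8 [N3 AND P8 -> T]; r13 [N3 -> F]. New: T, F.
T first appears in round 4.

4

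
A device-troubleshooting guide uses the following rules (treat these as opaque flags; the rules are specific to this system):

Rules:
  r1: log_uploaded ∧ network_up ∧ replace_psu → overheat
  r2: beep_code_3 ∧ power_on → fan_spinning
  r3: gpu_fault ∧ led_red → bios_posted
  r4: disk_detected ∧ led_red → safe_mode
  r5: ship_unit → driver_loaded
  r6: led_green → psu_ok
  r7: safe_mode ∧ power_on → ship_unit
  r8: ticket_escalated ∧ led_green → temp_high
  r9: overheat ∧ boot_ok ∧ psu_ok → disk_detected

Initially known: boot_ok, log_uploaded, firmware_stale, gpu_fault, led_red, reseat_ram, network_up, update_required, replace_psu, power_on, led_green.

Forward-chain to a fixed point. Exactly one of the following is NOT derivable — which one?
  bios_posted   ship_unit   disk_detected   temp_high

Round 1 — r1, r3, r6, derive overheat, bios_posted, psu_ok.
Round 2 — r9, derive disk_detected.
Round 3 — r4, derive safe_mode.
Round 4 — r7, derive ship_unit.
Round 5 — r5, derive driver_loaded.
Derived: ship_unit (round 4), disk_detected (round 2), bios_posted (round 1). temp_high never appears in any round.

temp_high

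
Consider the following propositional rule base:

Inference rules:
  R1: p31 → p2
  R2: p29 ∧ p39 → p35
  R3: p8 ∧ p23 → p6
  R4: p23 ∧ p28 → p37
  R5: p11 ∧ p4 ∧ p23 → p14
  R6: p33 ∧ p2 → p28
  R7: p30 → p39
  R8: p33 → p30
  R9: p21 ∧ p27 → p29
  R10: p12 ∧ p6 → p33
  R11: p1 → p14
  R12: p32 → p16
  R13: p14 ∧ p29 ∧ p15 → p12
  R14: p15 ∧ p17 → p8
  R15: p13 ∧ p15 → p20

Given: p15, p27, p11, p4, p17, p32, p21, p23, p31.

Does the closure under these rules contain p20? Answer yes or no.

Round 1: R1 [p31 → p2]; R5 [p11 ∧ p4 ∧ p23 → p14]; R9 [p21 ∧ p27 → p29]; R12 [p32 → p16]; R14 [p15 ∧ p17 → p8]. New: p2, p14, p29, p16, p8.
Round 2: R3 [p8 ∧ p23 → p6]; R13 [p14 ∧ p29 ∧ p15 → p12]. New: p6, p12.
Round 3: R10 [p12 ∧ p6 → p33]. New: p33.
Round 4: R6 [p33 ∧ p2 → p28]; R8 [p33 → p30]. New: p28, p30.
Round 5: R4 [p23 ∧ p28 → p37]; R7 [p30 → p39]. New: p37, p39.
Round 6: R2 [p29 ∧ p39 → p35]. New: p35.
Fixed point reached. p20 is concluded only by R15; R15 needs p13 (never derived).

no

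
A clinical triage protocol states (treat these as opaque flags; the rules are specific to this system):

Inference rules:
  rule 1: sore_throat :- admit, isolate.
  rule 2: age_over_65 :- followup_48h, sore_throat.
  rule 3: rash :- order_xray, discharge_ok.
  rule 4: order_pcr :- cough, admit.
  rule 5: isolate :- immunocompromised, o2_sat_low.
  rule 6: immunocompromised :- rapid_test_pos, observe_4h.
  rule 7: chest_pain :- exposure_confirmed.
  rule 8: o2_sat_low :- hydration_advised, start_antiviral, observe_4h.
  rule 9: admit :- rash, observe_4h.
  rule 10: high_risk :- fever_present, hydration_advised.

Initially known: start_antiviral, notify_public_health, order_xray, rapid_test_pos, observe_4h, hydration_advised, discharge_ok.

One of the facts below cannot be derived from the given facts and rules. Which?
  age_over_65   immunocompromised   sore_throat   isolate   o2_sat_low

age_over_65

Round 1 fires rule 3, rule 6, rule 8, giving rash, immunocompromised, o2_sat_low.
Round 2 fires rule 5, rule 9, giving isolate, admit.
Round 3 fires rule 1, giving sore_throat.
Derived: isolate (round 2), o2_sat_low (round 1), sore_throat (round 3), immunocompromised (round 1). age_over_65 never appears in any round.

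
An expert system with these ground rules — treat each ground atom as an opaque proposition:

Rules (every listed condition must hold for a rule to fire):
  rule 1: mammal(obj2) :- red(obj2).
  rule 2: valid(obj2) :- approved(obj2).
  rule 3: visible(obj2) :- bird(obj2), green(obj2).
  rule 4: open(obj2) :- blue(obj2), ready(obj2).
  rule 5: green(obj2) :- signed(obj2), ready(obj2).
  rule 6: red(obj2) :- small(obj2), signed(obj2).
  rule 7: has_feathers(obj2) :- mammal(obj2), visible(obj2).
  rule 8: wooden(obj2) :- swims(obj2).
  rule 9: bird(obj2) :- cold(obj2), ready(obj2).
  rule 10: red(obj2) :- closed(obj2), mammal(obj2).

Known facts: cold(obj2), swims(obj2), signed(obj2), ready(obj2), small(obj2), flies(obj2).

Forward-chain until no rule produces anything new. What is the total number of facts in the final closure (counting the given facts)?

Round 1: rule 5 [green(obj2) :- signed(obj2), ready(obj2).]; rule 6 [red(obj2) :- small(obj2), signed(obj2).]; rule 8 [wooden(obj2) :- swims(obj2).]; rule 9 [bird(obj2) :- cold(obj2), ready(obj2).]. Adds green(obj2), red(obj2), wooden(obj2), bird(obj2).
Round 2: rule 1 [mammal(obj2) :- red(obj2).]; rule 3 [visible(obj2) :- bird(obj2), green(obj2).]. Adds mammal(obj2), visible(obj2).
Round 3: rule 7 [has_feathers(obj2) :- mammal(obj2), visible(obj2).]. Adds has_feathers(obj2).
Closure: {bird(obj2), cold(obj2), flies(obj2), green(obj2), has_feathers(obj2), mammal(obj2), ready(obj2), red(obj2), signed(obj2), small(obj2), swims(obj2), visible(obj2), wooden(obj2)} — 13 facts.

13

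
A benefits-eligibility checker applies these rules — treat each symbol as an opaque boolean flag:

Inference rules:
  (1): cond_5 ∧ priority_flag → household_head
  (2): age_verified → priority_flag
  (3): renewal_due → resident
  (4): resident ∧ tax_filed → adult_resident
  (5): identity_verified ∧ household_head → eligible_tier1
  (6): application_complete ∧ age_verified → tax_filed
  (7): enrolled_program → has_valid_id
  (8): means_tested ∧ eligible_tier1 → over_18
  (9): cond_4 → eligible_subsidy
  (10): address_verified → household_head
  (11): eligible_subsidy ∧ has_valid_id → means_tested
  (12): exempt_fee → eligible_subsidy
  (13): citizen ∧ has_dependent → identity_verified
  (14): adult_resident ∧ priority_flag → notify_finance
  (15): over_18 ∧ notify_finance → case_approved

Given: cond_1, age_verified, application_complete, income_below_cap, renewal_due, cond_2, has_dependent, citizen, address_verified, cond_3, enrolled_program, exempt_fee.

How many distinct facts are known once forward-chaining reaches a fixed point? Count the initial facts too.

Round 1: (2) [age_verified → priority_flag]; (3) [renewal_due → resident]; (6) [application_complete ∧ age_verified → tax_filed]; (7) [enrolled_program → has_valid_id]; (10) [address_verified → household_head]; (12) [exempt_fee → eligible_subsidy]; (13) [citizen ∧ has_dependent → identity_verified]. New: priority_flag, resident, tax_filed, has_valid_id, household_head, eligible_subsidy, identity_verified.
Round 2: (4) [resident ∧ tax_filed → adult_resident]; (5) [identity_verified ∧ household_head → eligible_tier1]; (11) [eligible_subsidy ∧ has_valid_id → means_tested]. New: adult_resident, eligible_tier1, means_tested.
Round 3: (8) [means_tested ∧ eligible_tier1 → over_18]; (14) [adult_resident ∧ priority_flag → notify_finance]. New: over_18, notify_finance.
Round 4: (15) [over_18 ∧ notify_finance → case_approved]. New: case_approved.
Closure: {address_verified, adult_resident, age_verified, application_complete, case_approved, citizen, cond_1, cond_2, cond_3, eligible_subsidy, eligible_tier1, enrolled_program, exempt_fee, has_dependent, has_valid_id, household_head, identity_verified, income_below_cap, means_tested, notify_finance, over_18, priority_flag, renewal_due, resident, tax_filed} — 25 facts.

25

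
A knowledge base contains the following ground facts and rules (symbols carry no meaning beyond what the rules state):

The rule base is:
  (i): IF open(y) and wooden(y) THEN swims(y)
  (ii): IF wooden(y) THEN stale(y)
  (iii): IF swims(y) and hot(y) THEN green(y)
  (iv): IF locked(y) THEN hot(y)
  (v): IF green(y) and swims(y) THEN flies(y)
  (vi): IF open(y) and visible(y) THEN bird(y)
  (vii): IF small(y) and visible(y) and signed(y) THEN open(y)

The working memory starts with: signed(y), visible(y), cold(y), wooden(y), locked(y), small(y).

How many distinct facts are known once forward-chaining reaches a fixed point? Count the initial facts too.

13

[1] (ii) [IF wooden(y) THEN stale(y)]; (iv) [IF locked(y) THEN hot(y)]; (vii) [IF small(y) and visible(y) and signed(y) THEN open(y)]. ⇒ new: stale(y), hot(y), open(y).
[2] (i) [IF open(y) and wooden(y) THEN swims(y)]; (vi) [IF open(y) and visible(y) THEN bird(y)]. ⇒ new: swims(y), bird(y).
[3] (iii) [IF swims(y) and hot(y) THEN green(y)]. ⇒ new: green(y).
[4] (v) [IF green(y) and swims(y) THEN flies(y)]. ⇒ new: flies(y).
Closure: {bird(y), cold(y), flies(y), green(y), hot(y), locked(y), open(y), signed(y), small(y), stale(y), swims(y), visible(y), wooden(y)} — 13 facts.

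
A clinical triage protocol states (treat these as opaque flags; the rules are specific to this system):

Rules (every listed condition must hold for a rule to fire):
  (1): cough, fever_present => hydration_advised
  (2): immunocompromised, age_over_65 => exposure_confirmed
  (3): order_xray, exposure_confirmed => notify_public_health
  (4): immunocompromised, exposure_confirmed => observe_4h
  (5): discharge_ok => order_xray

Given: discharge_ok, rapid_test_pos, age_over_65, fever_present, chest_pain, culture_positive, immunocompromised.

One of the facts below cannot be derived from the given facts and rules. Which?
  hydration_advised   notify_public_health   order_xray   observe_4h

hydration_advised

Round 1: (2) [immunocompromised, age_over_65 => exposure_confirmed]; (5) [discharge_ok => order_xray]. Adds exposure_confirmed, order_xray.
Round 2: (3) [order_xray, exposure_confirmed => notify_public_health]; (4) [immunocompromised, exposure_confirmed => observe_4h]. Adds notify_public_health, observe_4h.
Derived: order_xray (round 1), observe_4h (round 2), notify_public_health (round 2). hydration_advised never appears in any round.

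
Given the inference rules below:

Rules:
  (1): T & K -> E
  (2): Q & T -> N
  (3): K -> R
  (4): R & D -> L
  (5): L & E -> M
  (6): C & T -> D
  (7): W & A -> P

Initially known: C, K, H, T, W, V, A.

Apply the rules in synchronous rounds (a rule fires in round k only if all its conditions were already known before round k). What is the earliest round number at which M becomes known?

[1] (1) [T & K -> E]; (3) [K -> R]; (6) [C & T -> D]; (7) [W & A -> P]. ⇒ new: E, R, D, P.
[2] (4) [R & D -> L]. ⇒ new: L.
[3] (5) [L & E -> M]. ⇒ new: M.
M first appears in round 3.

3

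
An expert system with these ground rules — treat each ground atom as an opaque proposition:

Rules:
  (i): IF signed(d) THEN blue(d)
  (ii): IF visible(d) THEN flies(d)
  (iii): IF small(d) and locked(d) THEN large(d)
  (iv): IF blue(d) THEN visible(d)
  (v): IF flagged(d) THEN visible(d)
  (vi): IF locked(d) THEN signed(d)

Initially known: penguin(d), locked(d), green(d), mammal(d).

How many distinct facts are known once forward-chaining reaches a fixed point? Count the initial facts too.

Round 1: (vi) [IF locked(d) THEN signed(d)]. Adds signed(d).
Round 2: (i) [IF signed(d) THEN blue(d)]. Adds blue(d).
Round 3: (iv) [IF blue(d) THEN visible(d)]. Adds visible(d).
Round 4: (ii) [IF visible(d) THEN flies(d)]. Adds flies(d).
Closure: {blue(d), flies(d), green(d), locked(d), mammal(d), penguin(d), signed(d), visible(d)} — 8 facts.

8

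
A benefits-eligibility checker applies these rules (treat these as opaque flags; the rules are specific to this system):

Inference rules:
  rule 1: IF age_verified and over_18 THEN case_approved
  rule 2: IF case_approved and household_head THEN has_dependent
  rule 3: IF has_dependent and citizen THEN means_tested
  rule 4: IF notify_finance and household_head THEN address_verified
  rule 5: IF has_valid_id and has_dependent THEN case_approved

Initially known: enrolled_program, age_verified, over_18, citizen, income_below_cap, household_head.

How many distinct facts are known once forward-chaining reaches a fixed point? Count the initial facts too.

[1] rule 1 [IF age_verified and over_18 THEN case_approved]. ⇒ new: case_approved.
[2] rule 2 [IF case_approved and household_head THEN has_dependent]. ⇒ new: has_dependent.
[3] rule 3 [IF has_dependent and citizen THEN means_tested]. ⇒ new: means_tested.
Closure: {age_verified, case_approved, citizen, enrolled_program, has_dependent, household_head, income_below_cap, means_tested, over_18} — 9 facts.

9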